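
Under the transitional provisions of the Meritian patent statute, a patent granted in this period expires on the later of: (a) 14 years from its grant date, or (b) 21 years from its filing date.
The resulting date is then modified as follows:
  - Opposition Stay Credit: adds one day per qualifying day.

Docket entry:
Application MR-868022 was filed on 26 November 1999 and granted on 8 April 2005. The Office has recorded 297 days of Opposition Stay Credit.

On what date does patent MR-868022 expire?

(a) grant + 14 years → 8 April 2019.
(b) filing + 21 years → 26 November 2020.
Later of the two: 26 November 2020.
Opposition Stay Credit: +297 days → 19 September 2021.

September 19, 2021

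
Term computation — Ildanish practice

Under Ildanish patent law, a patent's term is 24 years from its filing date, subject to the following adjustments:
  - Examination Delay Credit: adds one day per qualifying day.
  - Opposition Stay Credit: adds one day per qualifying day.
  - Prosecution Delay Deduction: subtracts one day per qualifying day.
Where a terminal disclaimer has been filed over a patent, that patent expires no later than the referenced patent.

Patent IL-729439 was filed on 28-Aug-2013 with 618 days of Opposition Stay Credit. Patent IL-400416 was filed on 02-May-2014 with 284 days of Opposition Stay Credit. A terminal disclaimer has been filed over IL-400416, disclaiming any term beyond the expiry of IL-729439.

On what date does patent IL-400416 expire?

Natural term of IL-400416:
  Base: filing + 24 years → 2 May 2038.
  Opposition Stay Credit: +284 days → 10 February 2039.
Expiry of referenced patent IL-729439:
  Base: filing + 24 years → 28 August 2037.
  Opposition Stay Credit: +618 days → 8 May 2039.
Terminal disclaimer: IL-400416 expires on the earlier of 10 February 2039 and 8 May 2039.

2039-02-10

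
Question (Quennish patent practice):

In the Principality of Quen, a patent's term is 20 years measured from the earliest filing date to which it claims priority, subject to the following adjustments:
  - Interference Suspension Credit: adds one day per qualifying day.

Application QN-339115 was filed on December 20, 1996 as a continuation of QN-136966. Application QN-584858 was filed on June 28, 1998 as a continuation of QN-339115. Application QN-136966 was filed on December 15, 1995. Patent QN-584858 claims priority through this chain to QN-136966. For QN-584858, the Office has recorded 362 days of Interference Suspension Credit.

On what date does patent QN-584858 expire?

2016-12-11

Earliest priority filing: 15 December 1995.
Base term: 15 December 1995 + 20 years → 15 December 2015.
Interference Suspension Credit: +362 days → 11 December 2016.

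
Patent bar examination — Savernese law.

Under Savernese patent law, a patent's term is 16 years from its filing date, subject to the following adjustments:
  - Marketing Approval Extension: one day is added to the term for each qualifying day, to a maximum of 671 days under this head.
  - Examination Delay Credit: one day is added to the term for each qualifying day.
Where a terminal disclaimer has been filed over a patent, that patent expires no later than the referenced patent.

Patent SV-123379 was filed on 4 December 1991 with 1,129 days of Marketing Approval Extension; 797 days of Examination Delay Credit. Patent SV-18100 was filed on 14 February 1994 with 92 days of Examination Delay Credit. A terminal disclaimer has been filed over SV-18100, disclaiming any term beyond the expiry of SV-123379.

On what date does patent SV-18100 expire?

May 17, 2010

Natural term of SV-18100:
  Base: filing + 16 years → 14 February 2010.
  Examination Delay Credit: +92 days → 17 May 2010.
Expiry of referenced patent SV-123379:
  Base: filing + 16 years → 4 December 2007.
  Marketing Approval Extension: 1129 days claimed exceeds the 671-day cap, so +671 days → 5 October 2009.
  Examination Delay Credit: +797 days → 11 December 2011.
Terminal disclaimer: SV-18100 expires on the earlier of 17 May 2010 and 11 December 2011.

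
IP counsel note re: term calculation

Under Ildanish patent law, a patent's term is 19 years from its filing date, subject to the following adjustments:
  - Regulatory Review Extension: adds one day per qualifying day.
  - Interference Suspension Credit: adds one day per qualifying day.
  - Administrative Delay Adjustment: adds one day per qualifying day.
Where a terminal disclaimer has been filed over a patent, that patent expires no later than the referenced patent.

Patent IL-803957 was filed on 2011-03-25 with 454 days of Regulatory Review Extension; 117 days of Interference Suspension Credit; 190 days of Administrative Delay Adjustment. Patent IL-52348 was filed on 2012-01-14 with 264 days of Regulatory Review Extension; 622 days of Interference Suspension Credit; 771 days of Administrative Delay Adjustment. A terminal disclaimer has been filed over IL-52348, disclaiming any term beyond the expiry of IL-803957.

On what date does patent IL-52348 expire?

April 24, 2032

Natural term of IL-52348:
  Base: filing + 19 years → 14 January 2031.
  Regulatory Review Extension: +264 days → 5 October 2031.
  Interference Suspension Credit: +622 days → 18 June 2033.
  Administrative Delay Adjustment: +771 days → 29 July 2035.
Expiry of referenced patent IL-803957:
  Base: filing + 19 years → 25 March 2030.
  Regulatory Review Extension: +454 days → 22 June 2031.
  Interference Suspension Credit: +117 days → 17 October 2031.
  Administrative Delay Adjustment: +190 days → 24 April 2032.
Terminal disclaimer: IL-52348 expires on the earlier of 29 July 2035 and 24 April 2032.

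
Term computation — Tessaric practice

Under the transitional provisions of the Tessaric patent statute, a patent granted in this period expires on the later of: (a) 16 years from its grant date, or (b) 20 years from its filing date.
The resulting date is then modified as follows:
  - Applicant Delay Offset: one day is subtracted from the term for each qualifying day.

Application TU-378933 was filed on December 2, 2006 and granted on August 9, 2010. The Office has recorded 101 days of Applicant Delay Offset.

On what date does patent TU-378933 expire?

August 23, 2026

(a) grant + 16 years → 9 August 2026.
(b) filing + 20 years → 2 December 2026.
Later of the two: 2 December 2026.
Applicant Delay Offset: −101 days → 23 August 2026.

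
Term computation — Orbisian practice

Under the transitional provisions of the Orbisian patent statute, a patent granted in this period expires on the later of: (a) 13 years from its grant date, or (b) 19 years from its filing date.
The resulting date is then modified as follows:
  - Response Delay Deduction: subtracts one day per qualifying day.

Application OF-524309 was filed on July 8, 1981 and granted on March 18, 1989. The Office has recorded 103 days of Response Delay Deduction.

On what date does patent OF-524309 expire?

(a) grant + 13 years → 18 March 2002.
(b) filing + 19 years → 8 July 2000.
Later of the two: 18 March 2002.
Response Delay Deduction: −103 days → 5 December 2001.

December 5, 2001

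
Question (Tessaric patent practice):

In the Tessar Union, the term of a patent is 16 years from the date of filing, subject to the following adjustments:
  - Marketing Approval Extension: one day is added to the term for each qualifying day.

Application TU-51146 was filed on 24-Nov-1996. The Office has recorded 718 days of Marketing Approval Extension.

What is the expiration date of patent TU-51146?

Base term: filing date + 16 years → 24 November 2012.
Marketing Approval Extension: +718 days → 12 November 2014.

November 12, 2014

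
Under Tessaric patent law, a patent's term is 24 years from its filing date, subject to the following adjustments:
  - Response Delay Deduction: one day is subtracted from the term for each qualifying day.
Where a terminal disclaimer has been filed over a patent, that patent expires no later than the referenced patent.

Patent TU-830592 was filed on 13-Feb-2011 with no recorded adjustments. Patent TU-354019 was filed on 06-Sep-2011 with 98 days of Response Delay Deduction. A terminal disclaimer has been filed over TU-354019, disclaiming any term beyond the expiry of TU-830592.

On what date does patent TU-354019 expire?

Natural term of TU-354019:
  Base: filing + 24 years → 6 September 2035.
  Response Delay Deduction: −98 days → 31 May 2035.
Expiry of referenced patent TU-830592:
  Base: filing + 24 years → 13 February 2035.
Terminal disclaimer: TU-354019 expires on the earlier of 31 May 2035 and 13 February 2035.

2035-02-13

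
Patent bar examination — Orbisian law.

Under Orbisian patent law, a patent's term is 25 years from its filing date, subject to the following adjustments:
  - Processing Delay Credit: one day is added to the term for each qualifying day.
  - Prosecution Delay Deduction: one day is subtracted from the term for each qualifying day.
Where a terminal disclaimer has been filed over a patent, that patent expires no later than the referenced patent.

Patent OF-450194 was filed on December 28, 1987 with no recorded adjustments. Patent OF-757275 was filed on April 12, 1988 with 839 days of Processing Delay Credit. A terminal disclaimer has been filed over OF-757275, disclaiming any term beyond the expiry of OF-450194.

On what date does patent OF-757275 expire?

Natural term of OF-757275:
  Base: filing + 25 years → 12 April 2013.
  Processing Delay Credit: +839 days → 30 July 2015.
Expiry of referenced patent OF-450194:
  Base: filing + 25 years → 28 December 2012.
Terminal disclaimer: OF-757275 expires on the earlier of 30 July 2015 and 28 December 2012.

December 28, 2012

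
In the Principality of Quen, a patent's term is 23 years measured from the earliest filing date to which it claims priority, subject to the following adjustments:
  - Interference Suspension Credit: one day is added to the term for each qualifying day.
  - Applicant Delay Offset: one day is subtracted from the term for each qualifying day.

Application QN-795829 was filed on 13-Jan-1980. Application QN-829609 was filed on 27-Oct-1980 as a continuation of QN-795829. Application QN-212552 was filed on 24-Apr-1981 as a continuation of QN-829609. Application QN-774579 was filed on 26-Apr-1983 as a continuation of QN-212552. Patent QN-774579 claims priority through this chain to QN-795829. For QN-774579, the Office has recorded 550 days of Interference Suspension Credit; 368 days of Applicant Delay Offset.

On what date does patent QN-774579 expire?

July 14, 2003

Earliest priority filing: 13 January 1980.
Base term: 13 January 1980 + 23 years → 13 January 2003.
Interference Suspension Credit: +550 days → 16 July 2004.
Applicant Delay Offset: −368 days → 14 July 2003.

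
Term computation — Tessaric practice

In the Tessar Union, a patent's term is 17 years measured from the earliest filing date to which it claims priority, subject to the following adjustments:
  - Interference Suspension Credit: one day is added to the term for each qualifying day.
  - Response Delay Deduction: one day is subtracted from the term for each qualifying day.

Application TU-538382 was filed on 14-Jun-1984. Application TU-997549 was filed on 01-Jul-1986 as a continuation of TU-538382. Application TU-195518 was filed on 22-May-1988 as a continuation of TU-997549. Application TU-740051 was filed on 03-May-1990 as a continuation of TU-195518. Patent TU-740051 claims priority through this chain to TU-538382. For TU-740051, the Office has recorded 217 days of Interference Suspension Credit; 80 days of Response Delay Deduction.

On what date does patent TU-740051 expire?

Earliest priority filing: 14 June 1984.
Base term: 14 June 1984 + 17 years → 14 June 2001.
Interference Suspension Credit: +217 days → 17 January 2002.
Response Delay Deduction: −80 days → 29 October 2001.

October 29, 2001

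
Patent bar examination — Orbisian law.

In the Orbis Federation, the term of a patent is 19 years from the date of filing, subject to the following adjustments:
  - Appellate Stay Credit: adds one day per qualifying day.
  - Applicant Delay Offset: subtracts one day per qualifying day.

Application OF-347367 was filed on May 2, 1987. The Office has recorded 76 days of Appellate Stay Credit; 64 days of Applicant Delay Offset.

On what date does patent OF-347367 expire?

Base term: filing date + 19 years → 2 May 2006.
Appellate Stay Credit: +76 days → 17 July 2006.
Applicant Delay Offset: −64 days → 14 May 2006.

May 14, 2006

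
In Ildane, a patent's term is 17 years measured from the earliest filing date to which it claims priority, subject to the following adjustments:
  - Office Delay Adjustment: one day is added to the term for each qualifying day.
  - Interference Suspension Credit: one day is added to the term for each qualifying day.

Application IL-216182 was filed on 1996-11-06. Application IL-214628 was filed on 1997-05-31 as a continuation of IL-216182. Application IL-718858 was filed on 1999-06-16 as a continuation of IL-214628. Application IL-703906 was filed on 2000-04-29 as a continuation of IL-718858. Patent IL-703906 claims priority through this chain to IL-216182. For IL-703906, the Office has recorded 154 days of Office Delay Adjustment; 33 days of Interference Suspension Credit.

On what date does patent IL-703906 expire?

Earliest priority filing: 6 November 1996.
Base term: 6 November 1996 + 17 years → 6 November 2013.
Office Delay Adjustment: +154 days → 9 April 2014.
Interference Suspension Credit: +33 days → 12 May 2014.

2014-05-12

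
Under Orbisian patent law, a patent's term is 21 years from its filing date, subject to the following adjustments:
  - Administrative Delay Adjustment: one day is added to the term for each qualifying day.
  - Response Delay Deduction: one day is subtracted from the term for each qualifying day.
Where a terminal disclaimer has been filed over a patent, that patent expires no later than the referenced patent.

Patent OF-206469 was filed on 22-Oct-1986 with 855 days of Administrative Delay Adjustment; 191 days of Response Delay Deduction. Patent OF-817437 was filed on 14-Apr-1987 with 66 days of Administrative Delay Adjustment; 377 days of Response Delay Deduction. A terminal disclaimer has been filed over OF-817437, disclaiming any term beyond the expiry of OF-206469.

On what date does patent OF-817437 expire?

Natural term of OF-817437:
  Base: filing + 21 years → 14 April 2008.
  Administrative Delay Adjustment: +66 days → 19 June 2008.
  Response Delay Deduction: −377 days → 8 June 2007.
Expiry of referenced patent OF-206469:
  Base: filing + 21 years → 22 October 2007.
  Administrative Delay Adjustment: +855 days → 23 February 2010.
  Response Delay Deduction: −191 days → 16 August 2009.
Terminal disclaimer: OF-817437 expires on the earlier of 8 June 2007 and 16 August 2009.

June 8, 2007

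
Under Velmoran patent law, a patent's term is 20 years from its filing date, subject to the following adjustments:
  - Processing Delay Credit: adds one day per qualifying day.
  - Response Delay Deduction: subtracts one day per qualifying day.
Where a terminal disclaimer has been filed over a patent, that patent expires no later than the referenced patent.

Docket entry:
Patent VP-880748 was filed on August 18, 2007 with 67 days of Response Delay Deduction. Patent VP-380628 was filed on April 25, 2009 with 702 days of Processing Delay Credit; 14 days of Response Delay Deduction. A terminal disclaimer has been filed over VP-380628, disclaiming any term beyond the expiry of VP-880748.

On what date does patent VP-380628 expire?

Natural term of VP-380628:
  Base: filing + 20 years → 25 April 2029.
  Processing Delay Credit: +702 days → 28 March 2031.
  Response Delay Deduction: −14 days → 14 March 2031.
Expiry of referenced patent VP-880748:
  Base: filing + 20 years → 18 August 2027.
  Response Delay Deduction: −67 days → 12 June 2027.
Terminal disclaimer: VP-380628 expires on the earlier of 14 March 2031 and 12 June 2027.

2027-06-12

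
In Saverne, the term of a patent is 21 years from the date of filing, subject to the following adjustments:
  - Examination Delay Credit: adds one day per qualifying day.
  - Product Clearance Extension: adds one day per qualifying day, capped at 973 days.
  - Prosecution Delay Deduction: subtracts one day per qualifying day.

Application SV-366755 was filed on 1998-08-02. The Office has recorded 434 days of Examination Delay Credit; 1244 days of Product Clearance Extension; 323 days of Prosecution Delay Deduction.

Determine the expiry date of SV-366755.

Base term: filing date + 21 years → 2 August 2019.
Examination Delay Credit: +434 days → 9 October 2020.
Product Clearance Extension: 1244 days claimed exceeds the 973-day cap, so +973 days → 9 June 2023.
Prosecution Delay Deduction: −323 days → 21 July 2022.

July 21, 2022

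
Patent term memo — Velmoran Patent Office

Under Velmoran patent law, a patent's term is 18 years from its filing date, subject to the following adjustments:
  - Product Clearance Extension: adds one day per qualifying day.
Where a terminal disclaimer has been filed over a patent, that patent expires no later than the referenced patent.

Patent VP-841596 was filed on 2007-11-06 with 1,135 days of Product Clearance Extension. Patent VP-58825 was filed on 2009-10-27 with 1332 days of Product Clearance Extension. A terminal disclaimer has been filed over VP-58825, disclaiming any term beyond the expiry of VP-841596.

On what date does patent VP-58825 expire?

Natural term of VP-58825:
  Base: filing + 18 years → 27 October 2027.
  Product Clearance Extension: +1332 days → 20 June 2031.
Expiry of referenced patent VP-841596:
  Base: filing + 18 years → 6 November 2025.
  Product Clearance Extension: +1135 days → 15 December 2028.
Terminal disclaimer: VP-58825 expires on the earlier of 20 June 2031 and 15 December 2028.

December 15, 2028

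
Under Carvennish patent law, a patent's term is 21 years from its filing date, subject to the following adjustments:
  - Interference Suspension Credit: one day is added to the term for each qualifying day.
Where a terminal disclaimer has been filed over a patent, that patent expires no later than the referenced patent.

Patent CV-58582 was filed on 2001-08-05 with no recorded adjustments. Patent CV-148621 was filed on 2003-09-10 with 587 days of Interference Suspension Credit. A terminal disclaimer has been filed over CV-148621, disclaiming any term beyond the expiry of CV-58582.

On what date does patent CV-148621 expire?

Natural term of CV-148621:
  Base: filing + 21 years → 10 September 2024.
  Interference Suspension Credit: +587 days → 20 April 2026.
Expiry of referenced patent CV-58582:
  Base: filing + 21 years → 5 August 2022.
Terminal disclaimer: CV-148621 expires on the earlier of 20 April 2026 and 5 August 2022.

August 5, 2022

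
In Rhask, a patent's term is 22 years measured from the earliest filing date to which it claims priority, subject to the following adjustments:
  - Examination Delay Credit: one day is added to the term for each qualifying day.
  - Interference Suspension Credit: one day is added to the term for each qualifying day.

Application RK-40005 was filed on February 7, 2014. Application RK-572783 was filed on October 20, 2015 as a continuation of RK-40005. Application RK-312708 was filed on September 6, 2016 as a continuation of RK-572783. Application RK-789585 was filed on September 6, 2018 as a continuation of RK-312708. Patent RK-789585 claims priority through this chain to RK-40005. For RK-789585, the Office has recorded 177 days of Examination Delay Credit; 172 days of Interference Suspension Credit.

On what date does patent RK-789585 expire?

Earliest priority filing: 7 February 2014.
Base term: 7 February 2014 + 22 years → 7 February 2036.
Examination Delay Credit: +177 days → 2 August 2036.
Interference Suspension Credit: +172 days → 21 January 2037.

January 21, 2037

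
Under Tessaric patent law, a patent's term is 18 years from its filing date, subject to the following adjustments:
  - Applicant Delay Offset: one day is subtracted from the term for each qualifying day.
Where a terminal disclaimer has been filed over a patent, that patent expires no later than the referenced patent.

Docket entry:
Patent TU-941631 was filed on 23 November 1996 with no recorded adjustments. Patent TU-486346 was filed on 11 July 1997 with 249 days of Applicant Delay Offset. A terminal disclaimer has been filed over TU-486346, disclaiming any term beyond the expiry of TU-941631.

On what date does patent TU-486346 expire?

Natural term of TU-486346:
  Base: filing + 18 years → 11 July 2015.
  Applicant Delay Offset: −249 days → 4 November 2014.
Expiry of referenced patent TU-941631:
  Base: filing + 18 years → 23 November 2014.
Terminal disclaimer: TU-486346 expires on the earlier of 4 November 2014 and 23 November 2014.

2014-11-04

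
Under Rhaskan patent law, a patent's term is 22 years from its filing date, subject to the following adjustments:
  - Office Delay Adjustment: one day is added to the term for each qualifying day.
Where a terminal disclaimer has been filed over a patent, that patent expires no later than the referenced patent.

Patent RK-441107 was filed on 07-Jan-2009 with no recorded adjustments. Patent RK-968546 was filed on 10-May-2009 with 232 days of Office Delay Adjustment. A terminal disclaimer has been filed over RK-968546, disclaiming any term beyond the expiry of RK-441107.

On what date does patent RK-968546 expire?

Natural term of RK-968546:
  Base: filing + 22 years → 10 May 2031.
  Office Delay Adjustment: +232 days → 28 December 2031.
Expiry of referenced patent RK-441107:
  Base: filing + 22 years → 7 January 2031.
Terminal disclaimer: RK-968546 expires on the earlier of 28 December 2031 and 7 January 2031.

January 7, 2031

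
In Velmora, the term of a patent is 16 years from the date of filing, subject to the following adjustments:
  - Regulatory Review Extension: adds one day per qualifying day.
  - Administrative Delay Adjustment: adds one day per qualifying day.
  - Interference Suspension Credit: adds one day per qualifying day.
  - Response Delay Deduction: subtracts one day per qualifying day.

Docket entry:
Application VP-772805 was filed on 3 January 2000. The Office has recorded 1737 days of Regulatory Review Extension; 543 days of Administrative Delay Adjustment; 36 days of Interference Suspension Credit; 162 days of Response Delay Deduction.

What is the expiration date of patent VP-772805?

Base term: filing date + 16 years → 3 January 2016.
Regulatory Review Extension: +1737 days → 5 October 2020.
Administrative Delay Adjustment: +543 days → 1 April 2022.
Interference Suspension Credit: +36 days → 7 May 2022.
Response Delay Deduction: −162 days → 26 November 2021.

2021-11-26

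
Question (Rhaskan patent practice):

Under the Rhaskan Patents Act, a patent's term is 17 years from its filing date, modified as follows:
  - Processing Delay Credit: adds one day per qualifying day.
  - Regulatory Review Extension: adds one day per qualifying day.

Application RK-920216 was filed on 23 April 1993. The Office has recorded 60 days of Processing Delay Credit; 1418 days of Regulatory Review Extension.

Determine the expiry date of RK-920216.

May 10, 2014

Base term: filing date + 17 years → 23 April 2010.
Processing Delay Credit: +60 days → 22 June 2010.
Regulatory Review Extension: +1418 days → 10 May 2014.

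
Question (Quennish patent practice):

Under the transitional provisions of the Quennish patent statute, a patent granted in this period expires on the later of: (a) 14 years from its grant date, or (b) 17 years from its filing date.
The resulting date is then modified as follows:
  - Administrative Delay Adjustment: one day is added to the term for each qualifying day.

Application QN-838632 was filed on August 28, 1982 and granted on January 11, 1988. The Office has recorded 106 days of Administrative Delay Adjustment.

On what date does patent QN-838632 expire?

2002-04-27

(a) grant + 14 years → 11 January 2002.
(b) filing + 17 years → 28 August 1999.
Later of the two: 11 January 2002.
Administrative Delay Adjustment: +106 days → 27 April 2002.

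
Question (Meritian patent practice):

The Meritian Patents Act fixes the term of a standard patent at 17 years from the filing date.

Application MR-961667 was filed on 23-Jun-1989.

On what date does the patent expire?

Filing date + 17 years → 23 June 2006.

June 23, 2006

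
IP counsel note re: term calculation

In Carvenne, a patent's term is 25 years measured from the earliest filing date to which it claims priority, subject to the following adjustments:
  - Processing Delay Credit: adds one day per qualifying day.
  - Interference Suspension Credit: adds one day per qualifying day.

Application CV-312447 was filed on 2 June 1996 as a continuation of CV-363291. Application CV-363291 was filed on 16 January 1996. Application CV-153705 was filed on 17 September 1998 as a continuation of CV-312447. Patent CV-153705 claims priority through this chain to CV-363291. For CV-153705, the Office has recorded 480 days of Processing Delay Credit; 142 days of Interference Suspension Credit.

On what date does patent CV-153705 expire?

Earliest priority filing: 16 January 1996.
Base term: 16 January 1996 + 25 years → 16 January 2021.
Processing Delay Credit: +480 days → 11 May 2022.
Interference Suspension Credit: +142 days → 30 September 2022.

2022-09-30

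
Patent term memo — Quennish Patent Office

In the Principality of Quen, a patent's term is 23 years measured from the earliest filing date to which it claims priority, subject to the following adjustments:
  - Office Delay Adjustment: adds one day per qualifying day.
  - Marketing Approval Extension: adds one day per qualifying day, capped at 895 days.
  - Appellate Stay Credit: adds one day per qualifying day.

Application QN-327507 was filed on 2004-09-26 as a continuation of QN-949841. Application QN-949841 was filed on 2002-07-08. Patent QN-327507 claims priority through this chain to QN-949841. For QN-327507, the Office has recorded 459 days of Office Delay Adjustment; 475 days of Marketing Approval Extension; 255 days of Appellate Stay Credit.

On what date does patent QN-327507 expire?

Earliest priority filing: 8 July 2002.
Base term: 8 July 2002 + 23 years → 8 July 2025.
Office Delay Adjustment: +459 days → 10 October 2026.
Marketing Approval Extension: 475 days (within the 895-day cap) → +475 days → 28 January 2028.
Appellate Stay Credit: +255 days → 9 October 2028.

October 9, 2028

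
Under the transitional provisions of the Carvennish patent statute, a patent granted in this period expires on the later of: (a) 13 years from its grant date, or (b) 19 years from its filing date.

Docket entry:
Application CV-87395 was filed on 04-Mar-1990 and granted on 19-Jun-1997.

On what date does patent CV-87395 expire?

(a) grant + 13 years → 19 June 2010.
(b) filing + 19 years → 4 March 2009.
Later of the two: 19 June 2010.

June 19, 2010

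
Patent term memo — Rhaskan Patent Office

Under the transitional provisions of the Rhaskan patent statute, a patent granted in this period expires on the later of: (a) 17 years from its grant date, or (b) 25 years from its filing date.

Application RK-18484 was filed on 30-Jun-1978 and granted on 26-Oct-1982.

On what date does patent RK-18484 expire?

(a) grant + 17 years → 26 October 1999.
(b) filing + 25 years → 30 June 2003.
Later of the two: 30 June 2003.

2003-06-30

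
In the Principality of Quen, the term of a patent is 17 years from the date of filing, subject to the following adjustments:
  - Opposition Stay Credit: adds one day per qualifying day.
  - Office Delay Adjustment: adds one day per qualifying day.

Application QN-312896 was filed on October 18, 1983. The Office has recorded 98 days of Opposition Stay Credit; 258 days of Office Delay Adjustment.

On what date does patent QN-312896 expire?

2001-10-09

Base term: filing date + 17 years → 18 October 2000.
Opposition Stay Credit: +98 days → 24 January 2001.
Office Delay Adjustment: +258 days → 9 October 2001.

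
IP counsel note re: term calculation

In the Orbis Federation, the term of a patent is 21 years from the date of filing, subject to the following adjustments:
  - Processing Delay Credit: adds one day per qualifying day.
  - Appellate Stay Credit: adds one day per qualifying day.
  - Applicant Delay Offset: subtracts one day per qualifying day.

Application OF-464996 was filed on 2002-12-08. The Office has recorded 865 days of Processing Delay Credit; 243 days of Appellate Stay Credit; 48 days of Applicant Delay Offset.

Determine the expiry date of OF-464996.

November 2, 2026

Base term: filing date + 21 years → 8 December 2023.
Processing Delay Credit: +865 days → 21 April 2026.
Appellate Stay Credit: +243 days → 20 December 2026.
Applicant Delay Offset: −48 days → 2 November 2026.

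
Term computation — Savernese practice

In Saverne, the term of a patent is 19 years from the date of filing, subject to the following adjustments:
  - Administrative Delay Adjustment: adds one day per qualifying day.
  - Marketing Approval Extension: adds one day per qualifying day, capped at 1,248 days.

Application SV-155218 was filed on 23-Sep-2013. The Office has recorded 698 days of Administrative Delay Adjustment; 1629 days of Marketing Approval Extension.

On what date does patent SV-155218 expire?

Base term: filing date + 19 years → 23 September 2032.
Administrative Delay Adjustment: +698 days → 22 August 2034.
Marketing Approval Extension: 1629 days claimed exceeds the 1248-day cap, so +1248 days → 21 January 2038.

January 21, 2038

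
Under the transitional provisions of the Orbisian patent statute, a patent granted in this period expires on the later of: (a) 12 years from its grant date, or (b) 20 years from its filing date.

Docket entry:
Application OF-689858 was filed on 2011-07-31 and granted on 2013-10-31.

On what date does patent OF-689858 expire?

(a) grant + 12 years → 31 October 2025.
(b) filing + 20 years → 31 July 2031.
Later of the two: 31 July 2031.

2031-07-31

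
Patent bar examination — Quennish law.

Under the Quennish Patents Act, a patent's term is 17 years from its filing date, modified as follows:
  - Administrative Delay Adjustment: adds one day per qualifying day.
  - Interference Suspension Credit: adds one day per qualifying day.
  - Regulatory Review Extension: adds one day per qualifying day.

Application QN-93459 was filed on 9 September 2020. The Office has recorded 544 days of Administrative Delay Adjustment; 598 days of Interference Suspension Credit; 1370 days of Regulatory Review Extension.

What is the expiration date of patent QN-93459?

Base term: filing date + 17 years → 9 September 2037.
Administrative Delay Adjustment: +544 days → 7 March 2039.
Interference Suspension Credit: +598 days → 25 October 2040.
Regulatory Review Extension: +1370 days → 26 July 2044.

July 26, 2044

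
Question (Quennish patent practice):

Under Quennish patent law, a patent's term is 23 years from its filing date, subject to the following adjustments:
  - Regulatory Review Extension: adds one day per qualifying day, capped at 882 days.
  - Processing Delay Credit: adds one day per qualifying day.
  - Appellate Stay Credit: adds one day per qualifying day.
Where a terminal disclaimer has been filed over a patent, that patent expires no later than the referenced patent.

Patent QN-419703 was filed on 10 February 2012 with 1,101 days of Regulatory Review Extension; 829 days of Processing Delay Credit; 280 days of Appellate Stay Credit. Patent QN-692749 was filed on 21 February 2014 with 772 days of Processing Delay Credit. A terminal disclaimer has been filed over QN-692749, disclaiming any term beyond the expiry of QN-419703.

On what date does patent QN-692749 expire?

2039-04-04

Natural term of QN-692749:
  Base: filing + 23 years → 21 February 2037.
  Processing Delay Credit: +772 days → 4 April 2039.
Expiry of referenced patent QN-419703:
  Base: filing + 23 years → 10 February 2035.
  Regulatory Review Extension: 1101 days claimed exceeds the 882-day cap, so +882 days → 11 July 2037.
  Processing Delay Credit: +829 days → 18 October 2039.
  Appellate Stay Credit: +280 days → 24 July 2040.
Terminal disclaimer: QN-692749 expires on the earlier of 4 April 2039 and 24 July 2040.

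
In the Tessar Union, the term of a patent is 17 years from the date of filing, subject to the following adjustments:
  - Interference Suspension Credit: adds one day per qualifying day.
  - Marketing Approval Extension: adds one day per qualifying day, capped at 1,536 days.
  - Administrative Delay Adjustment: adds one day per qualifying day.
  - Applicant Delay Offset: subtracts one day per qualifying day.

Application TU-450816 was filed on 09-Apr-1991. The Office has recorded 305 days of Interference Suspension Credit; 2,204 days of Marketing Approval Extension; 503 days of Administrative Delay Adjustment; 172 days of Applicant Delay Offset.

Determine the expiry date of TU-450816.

March 21, 2014

Base term: filing date + 17 years → 9 April 2008.
Interference Suspension Credit: +305 days → 8 February 2009.
Marketing Approval Extension: 2204 days claimed exceeds the 1536-day cap, so +1536 days → 24 April 2013.
Administrative Delay Adjustment: +503 days → 9 September 2014.
Applicant Delay Offset: −172 days → 21 March 2014.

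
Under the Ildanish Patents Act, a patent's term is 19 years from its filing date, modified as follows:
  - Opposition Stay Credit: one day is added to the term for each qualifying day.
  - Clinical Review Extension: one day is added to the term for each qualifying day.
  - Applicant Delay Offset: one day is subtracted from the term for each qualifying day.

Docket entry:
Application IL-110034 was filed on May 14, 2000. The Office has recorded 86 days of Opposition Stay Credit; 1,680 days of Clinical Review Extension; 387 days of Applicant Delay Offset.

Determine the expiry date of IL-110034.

Base term: filing date + 19 years → 14 May 2019.
Opposition Stay Credit: +86 days → 8 August 2019.
Clinical Review Extension: +1680 days → 14 March 2024.
Applicant Delay Offset: −387 days → 21 February 2023.

February 21, 2023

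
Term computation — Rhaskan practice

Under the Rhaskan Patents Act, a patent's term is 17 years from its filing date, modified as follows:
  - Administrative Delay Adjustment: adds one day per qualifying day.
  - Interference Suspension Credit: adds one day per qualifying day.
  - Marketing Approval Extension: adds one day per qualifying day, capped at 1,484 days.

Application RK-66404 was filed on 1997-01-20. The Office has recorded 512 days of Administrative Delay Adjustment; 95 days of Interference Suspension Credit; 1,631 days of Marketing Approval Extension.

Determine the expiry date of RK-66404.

Base term: filing date + 17 years → 20 January 2014.
Administrative Delay Adjustment: +512 days → 16 June 2015.
Interference Suspension Credit: +95 days → 19 September 2015.
Marketing Approval Extension: 1631 days claimed exceeds the 1484-day cap, so +1484 days → 12 October 2019.

2019-10-12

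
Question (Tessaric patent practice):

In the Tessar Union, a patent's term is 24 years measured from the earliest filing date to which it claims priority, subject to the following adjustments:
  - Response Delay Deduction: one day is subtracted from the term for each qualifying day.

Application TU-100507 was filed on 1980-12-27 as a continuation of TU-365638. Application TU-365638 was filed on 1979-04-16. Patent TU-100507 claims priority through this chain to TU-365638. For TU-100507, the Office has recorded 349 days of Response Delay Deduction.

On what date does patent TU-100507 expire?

May 2, 2002

Earliest priority filing: 16 April 1979.
Base term: 16 April 1979 + 24 years → 16 April 2003.
Response Delay Deduction: −349 days → 2 May 2002.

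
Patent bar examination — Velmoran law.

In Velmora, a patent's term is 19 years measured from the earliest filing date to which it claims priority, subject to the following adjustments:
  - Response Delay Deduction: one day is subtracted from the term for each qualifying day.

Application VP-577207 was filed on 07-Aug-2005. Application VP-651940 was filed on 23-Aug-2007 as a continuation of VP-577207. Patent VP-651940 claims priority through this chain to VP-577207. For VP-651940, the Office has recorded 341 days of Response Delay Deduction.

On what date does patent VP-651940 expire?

Earliest priority filing: 7 August 2005.
Base term: 7 August 2005 + 19 years → 7 August 2024.
Response Delay Deduction: −341 days → 1 September 2023.

2023-09-01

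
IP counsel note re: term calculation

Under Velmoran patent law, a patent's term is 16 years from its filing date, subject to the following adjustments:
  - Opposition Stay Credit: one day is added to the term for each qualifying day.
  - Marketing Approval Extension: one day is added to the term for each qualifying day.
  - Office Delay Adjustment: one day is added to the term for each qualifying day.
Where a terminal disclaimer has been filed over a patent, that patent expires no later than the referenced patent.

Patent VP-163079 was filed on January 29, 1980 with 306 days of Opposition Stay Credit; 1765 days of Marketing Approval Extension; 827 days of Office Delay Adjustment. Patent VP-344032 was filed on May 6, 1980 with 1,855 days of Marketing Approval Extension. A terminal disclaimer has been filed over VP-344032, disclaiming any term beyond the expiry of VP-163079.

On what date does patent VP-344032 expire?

Natural term of VP-344032:
  Base: filing + 16 years → 6 May 1996.
  Marketing Approval Extension: +1855 days → 4 June 2001.
Expiry of referenced patent VP-163079:
  Base: filing + 16 years → 29 January 1996.
  Opposition Stay Credit: +306 days → 30 November 1996.
  Marketing Approval Extension: +1765 days → 30 September 2001.
  Office Delay Adjustment: +827 days → 5 January 2004.
Terminal disclaimer: VP-344032 expires on the earlier of 4 June 2001 and 5 January 2004.

2001-06-04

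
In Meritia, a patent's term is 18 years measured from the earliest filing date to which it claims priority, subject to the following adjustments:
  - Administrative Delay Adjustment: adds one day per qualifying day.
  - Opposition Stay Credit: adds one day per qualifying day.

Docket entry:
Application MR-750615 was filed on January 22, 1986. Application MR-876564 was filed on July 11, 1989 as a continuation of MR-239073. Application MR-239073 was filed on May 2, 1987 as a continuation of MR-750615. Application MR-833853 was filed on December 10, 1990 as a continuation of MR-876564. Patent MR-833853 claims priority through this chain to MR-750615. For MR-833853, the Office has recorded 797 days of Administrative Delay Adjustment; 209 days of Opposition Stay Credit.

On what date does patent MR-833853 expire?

2006-10-24

Earliest priority filing: 22 January 1986.
Base term: 22 January 1986 + 18 years → 22 January 2004.
Administrative Delay Adjustment: +797 days → 29 March 2006.
Opposition Stay Credit: +209 days → 24 October 2006.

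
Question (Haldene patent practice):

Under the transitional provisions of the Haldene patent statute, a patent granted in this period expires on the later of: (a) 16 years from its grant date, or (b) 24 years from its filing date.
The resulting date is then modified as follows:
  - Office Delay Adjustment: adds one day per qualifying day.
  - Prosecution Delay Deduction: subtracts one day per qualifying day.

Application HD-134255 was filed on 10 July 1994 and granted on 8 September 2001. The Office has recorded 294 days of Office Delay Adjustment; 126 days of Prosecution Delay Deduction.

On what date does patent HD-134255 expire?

(a) grant + 16 years → 8 September 2017.
(b) filing + 24 years → 10 July 2018.
Later of the two: 10 July 2018.
Office Delay Adjustment: +294 days → 30 April 2019.
Prosecution Delay Deduction: −126 days → 25 December 2018.

December 25, 2018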